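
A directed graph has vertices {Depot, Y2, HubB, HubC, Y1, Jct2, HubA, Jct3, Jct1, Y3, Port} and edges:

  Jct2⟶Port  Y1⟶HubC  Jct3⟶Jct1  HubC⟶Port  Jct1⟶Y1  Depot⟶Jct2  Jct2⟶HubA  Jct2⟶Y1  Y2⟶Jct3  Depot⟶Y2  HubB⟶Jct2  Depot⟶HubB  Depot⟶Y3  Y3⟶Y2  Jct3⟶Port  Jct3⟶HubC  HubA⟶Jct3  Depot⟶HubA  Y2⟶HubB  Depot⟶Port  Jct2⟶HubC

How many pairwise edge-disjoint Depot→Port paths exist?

Assign every edge capacity 1; by Menger, the answer equals the max flow.
Path Depot→Port (+1); total 1.
Path Depot→Jct2→Port (+1); total 2.
Path Depot→Y2→Jct3→Port (+1); total 3.
Path Depot→HubB→Jct2→HubC→Port (+1); total 4.
No residual Depot→Port path; max flow = 4.
Certifying cut of size 4: {Depot→Port, HubC→Port, Jct2→Port, Jct3→Port}.

4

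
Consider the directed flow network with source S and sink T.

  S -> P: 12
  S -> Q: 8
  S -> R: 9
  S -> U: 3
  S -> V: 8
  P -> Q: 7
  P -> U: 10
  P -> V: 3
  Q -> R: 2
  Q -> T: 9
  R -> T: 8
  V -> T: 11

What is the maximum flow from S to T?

28

Augment S→Q→T: bottleneck 8, flow now 8.
Augment S→R→T: bottleneck 8, flow now 16.
Augment S→V→T: bottleneck 8, flow now 24.
Augment S→P→Q→T: bottleneck 1, flow now 25.
Augment S→P→V→T: bottleneck 3, flow now 28.
No augmenting path remains; maximum flow = 28.
In the residual graph, reachable from S: {S, P, Q, R, U}.
Min-cut edges: S→V (8), P→V (3), Q→T (9), R→T (8); capacity 8 + 3 + 9 + 8 = 28.
This cut is saturated, so no flow can exceed 28.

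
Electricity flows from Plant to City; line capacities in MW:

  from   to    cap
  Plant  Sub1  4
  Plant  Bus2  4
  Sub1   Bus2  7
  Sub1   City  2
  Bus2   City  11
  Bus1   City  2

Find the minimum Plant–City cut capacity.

8

Augment Plant→Sub1→City: bottleneck 2, flow now 2.
Augment Plant→Bus2→City: bottleneck 4, flow now 6.
Augment Plant→Sub1→Bus2→City: bottleneck 2, flow now 8.
No augmenting path remains; maximum flow = 8.
By max-flow min-cut, the minimum cut capacity equals the max flow.
In the residual graph, reachable from Plant: {Plant}.
Min-cut edges: Plant→Sub1 (4), Plant→Bus2 (4); capacity 4 + 4 = 8.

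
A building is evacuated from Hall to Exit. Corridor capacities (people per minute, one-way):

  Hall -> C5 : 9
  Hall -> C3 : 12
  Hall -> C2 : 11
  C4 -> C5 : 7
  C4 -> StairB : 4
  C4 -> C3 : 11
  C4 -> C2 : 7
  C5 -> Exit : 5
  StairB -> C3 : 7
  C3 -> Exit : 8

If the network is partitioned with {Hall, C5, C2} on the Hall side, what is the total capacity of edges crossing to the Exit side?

17

Edges leaving {Hall, C5, C2}: Hall→C3 (12), C5→Exit (5).
Cut capacity = 12 + 5 = 17.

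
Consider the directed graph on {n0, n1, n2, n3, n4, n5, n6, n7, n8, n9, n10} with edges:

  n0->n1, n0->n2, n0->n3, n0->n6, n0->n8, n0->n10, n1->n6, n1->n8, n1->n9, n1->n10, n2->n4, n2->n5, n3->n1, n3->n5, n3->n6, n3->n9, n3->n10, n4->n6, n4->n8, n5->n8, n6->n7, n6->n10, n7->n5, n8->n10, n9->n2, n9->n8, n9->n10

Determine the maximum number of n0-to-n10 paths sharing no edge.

5

Assign every edge capacity 1; by Menger, the answer equals the max flow.
Path n0→n10 (+1); total 1.
Path n0→n1→n10 (+1); total 2.
Path n0→n3→n10 (+1); total 3.
Path n0→n6→n10 (+1); total 4.
Path n0→n8→n10 (+1); total 5.
No residual n0→n10 path; max flow = 5.
Certifying cut of size 5: {n0→n1, n0→n10, n0→n3, n6→n10, n8→n10}.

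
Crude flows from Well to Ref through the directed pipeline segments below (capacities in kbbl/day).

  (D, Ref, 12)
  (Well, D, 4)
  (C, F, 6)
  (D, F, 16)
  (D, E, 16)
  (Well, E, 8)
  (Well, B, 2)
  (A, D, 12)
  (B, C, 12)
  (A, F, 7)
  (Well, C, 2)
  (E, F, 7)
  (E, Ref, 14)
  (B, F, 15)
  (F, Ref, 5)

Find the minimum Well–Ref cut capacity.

Augment Well→D→Ref: bottleneck 4, flow now 4.
Augment Well→E→Ref: bottleneck 8, flow now 12.
Augment Well→B→F→Ref: bottleneck 2, flow now 14.
Augment Well→C→F→Ref: bottleneck 2, flow now 16.
No augmenting path remains; maximum flow = 16.
By max-flow min-cut, the minimum cut capacity equals the max flow.
In the residual graph, reachable from Well: {Well}.
Min-cut edges: Well→B (2), Well→C (2), Well→D (4), Well→E (8); capacity 2 + 2 + 4 + 8 = 16.

16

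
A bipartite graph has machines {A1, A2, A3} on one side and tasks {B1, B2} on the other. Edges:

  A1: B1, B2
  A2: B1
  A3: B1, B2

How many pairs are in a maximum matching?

2

Unit-capacity flow: source→left, listed edges, right→sink; max matching = max flow.
Augmenting path A1→B1 (+1); matched 1.
Augmenting path A3→B2 (+1); matched 2.
No augmenting path remains; maximum matching = 2.
König certificate: {B1, B2} is a vertex cover of size 2 (every listed pair touches it), so no matching can be larger.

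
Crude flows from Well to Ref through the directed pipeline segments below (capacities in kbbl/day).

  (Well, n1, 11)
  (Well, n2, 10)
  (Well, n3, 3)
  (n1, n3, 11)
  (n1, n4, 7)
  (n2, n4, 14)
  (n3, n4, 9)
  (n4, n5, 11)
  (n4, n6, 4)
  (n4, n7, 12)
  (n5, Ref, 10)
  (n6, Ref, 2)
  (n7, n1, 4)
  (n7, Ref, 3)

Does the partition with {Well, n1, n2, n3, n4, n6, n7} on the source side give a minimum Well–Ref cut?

No — its capacity is 16, but the minimum cut has capacity 15.

Given cut capacity: 11 + 2 + 3 = 16.
Augment Well→n1→n4→n5→Ref: bottleneck 7, flow now 7.
Augment Well→n2→n4→n5→Ref: bottleneck 3, flow now 10.
Augment Well→n2→n4→n6→Ref: bottleneck 2, flow now 12.
Augment Well→n2→n4→n7→Ref: bottleneck 3, flow now 15.
No augmenting path remains; maximum flow = 15.
In the residual graph, reachable from Well: {Well, n1, n2, n3, n4, n5, n6, n7}.
Min-cut edges: n5→Ref (10), n6→Ref (2), n7→Ref (3); capacity 10 + 2 + 3 = 15.
Cut capacity 16 exceeds the max flow 15, so it is not minimum.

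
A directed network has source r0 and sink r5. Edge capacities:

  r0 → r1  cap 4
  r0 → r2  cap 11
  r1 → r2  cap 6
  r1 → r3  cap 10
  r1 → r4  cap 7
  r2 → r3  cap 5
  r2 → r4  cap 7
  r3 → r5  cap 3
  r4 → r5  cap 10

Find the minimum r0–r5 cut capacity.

Augment r0→r1→r3→r5: bottleneck 3, flow now 3.
Augment r0→r1→r4→r5: bottleneck 1, flow now 4.
Augment r0→r2→r4→r5: bottleneck 7, flow now 11.
Augment r0→r2→r3→r1→r4→r5: bottleneck 2, flow now 13. (uses reverse residual edge)
No augmenting path remains; maximum flow = 13.
By max-flow min-cut, the minimum cut capacity equals the max flow.
In the residual graph, reachable from r0: {r0, r1, r2, r3, r4}.
Min-cut edges: r3→r5 (3), r4→r5 (10); capacity 3 + 10 = 13.

13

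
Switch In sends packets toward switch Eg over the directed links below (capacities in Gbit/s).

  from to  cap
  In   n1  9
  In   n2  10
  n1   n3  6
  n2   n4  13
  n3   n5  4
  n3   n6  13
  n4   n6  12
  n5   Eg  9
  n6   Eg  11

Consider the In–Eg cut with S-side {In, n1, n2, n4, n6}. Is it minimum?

Given cut capacity: 6 + 11 = 17.
Augment In→n1→n3→n5→Eg: bottleneck 4, flow now 4.
Augment In→n1→n3→n6→Eg: bottleneck 2, flow now 6.
Augment In→n2→n4→n6→Eg: bottleneck 9, flow now 15.
No augmenting path remains; maximum flow = 15.
In the residual graph, reachable from In: {In, n1, n2, n3, n4, n6}.
Min-cut edges: n3→n5 (4), n6→Eg (11); capacity 4 + 11 = 15.
Cut capacity 17 exceeds the max flow 15, so it is not minimum.

No — its capacity is 17, but the minimum cut has capacity 15.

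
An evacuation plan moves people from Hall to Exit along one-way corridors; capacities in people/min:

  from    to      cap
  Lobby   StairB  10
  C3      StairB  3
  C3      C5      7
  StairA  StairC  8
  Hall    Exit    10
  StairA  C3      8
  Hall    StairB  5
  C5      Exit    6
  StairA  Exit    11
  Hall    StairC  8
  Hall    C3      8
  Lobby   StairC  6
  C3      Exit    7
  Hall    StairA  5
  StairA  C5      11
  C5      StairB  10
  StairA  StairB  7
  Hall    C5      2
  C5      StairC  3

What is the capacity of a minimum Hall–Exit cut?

Augment Hall→Exit: bottleneck 10, flow now 10.
Augment Hall→StairA→Exit: bottleneck 5, flow now 15.
Augment Hall→C3→Exit: bottleneck 7, flow now 22.
Augment Hall→C5→Exit: bottleneck 2, flow now 24.
Augment Hall→C3→C5→Exit: bottleneck 1, flow now 25.
No augmenting path remains; maximum flow = 25.
By max-flow min-cut, the minimum cut capacity equals the max flow.
In the residual graph, reachable from Hall: {Hall, StairC, StairB}.
Min-cut edges: Hall→StairA (5), Hall→C3 (8), Hall→C5 (2), Hall→Exit (10); capacity 5 + 8 + 2 + 10 = 25.

25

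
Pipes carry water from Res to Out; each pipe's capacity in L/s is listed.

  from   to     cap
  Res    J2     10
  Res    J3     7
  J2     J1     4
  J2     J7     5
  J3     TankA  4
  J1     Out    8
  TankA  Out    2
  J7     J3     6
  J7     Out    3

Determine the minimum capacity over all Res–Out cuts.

Augment Res→J2→J1→Out: bottleneck 4, flow now 4.
Augment Res→J2→J7→Out: bottleneck 3, flow now 7.
Augment Res→J3→TankA→Out: bottleneck 2, flow now 9.
No augmenting path remains; maximum flow = 9.
By max-flow min-cut, the minimum cut capacity equals the max flow.
In the residual graph, reachable from Res: {Res, J2, J3, TankA, J7}.
Min-cut edges: J2→J1 (4), TankA→Out (2), J7→Out (3); capacity 4 + 2 + 3 = 9.

9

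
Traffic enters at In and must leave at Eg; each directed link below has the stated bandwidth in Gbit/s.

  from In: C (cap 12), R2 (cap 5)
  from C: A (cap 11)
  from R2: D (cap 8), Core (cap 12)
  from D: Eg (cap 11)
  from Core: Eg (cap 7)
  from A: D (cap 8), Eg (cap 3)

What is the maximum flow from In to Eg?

Augment In→C→A→Eg: bottleneck 3, flow now 3.
Augment In→R2→D→Eg: bottleneck 5, flow now 8.
Augment In→C→A→D→Eg: bottleneck 6, flow now 14.
Augment In→C→A→D→R2→Core→Eg: bottleneck 2, flow now 16. (uses reverse residual edge)
No augmenting path remains; maximum flow = 16.
In the residual graph, reachable from In: {In, C}.
Min-cut edges: In→R2 (5), C→A (11); capacity 5 + 11 = 16.
This cut is saturated, so no flow can exceed 16.

16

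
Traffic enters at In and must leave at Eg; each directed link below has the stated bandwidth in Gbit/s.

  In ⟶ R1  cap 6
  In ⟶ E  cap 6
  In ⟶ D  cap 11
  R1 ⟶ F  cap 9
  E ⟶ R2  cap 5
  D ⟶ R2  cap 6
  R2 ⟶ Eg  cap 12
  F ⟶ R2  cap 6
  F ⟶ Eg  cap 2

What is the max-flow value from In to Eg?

14

Augment In→R1→F→Eg: bottleneck 2, flow now 2.
Augment In→E→R2→Eg: bottleneck 5, flow now 7.
Augment In→D→R2→Eg: bottleneck 6, flow now 13.
Augment In→R1→F→R2→Eg: bottleneck 1, flow now 14.
No augmenting path remains; maximum flow = 14.
In the residual graph, reachable from In: {In, R1, E, D, R2, F}.
Min-cut edges: R2→Eg (12), F→Eg (2); capacity 12 + 2 = 14.
This cut is saturated, so no flow can exceed 14.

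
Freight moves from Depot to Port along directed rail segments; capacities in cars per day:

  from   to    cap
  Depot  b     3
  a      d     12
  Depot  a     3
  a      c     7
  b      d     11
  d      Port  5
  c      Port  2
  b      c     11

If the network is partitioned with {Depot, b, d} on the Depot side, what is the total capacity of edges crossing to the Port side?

19

Edges leaving {Depot, b, d}: Depot→a (3), b→c (11), d→Port (5).
Cut capacity = 3 + 11 + 5 = 19.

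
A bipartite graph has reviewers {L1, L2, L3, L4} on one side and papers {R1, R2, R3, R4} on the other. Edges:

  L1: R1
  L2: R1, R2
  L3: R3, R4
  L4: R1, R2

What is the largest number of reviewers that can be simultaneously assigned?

3

Unit-capacity flow: source→left, listed edges, right→sink; max matching = max flow.
Augmenting path L1→R1 (+1); matched 1.
Augmenting path L2→R2 (+1); matched 2.
Augmenting path L3→R3 (+1); matched 3.
No augmenting path remains; maximum matching = 3.
König certificate: {L3, R1, R2} is a vertex cover of size 3 (every listed pair touches it), so no matching can be larger.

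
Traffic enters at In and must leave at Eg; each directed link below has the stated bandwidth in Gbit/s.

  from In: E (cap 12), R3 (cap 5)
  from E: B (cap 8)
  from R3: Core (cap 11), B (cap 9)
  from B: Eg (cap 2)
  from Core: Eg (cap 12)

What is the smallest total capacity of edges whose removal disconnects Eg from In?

Augment In→E→B→Eg: bottleneck 2, flow now 2.
Augment In→R3→Core→Eg: bottleneck 5, flow now 7.
No augmenting path remains; maximum flow = 7.
By max-flow min-cut, the minimum cut capacity equals the max flow.
In the residual graph, reachable from In: {In, E, B}.
Min-cut edges: In→R3 (5), B→Eg (2); capacity 5 + 2 = 7.

7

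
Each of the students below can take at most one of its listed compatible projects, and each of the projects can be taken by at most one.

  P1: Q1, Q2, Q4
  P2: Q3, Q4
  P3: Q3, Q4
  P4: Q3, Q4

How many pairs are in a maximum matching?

3

Unit-capacity flow: source→left, listed edges, right→sink; max matching = max flow.
Augmenting path P1→Q1 (+1); matched 1.
Augmenting path P2→Q3 (+1); matched 2.
Augmenting path P3→Q4 (+1); matched 3.
No augmenting path remains; maximum matching = 3.
König certificate: {P1, Q3, Q4} is a vertex cover of size 3 (every listed pair touches it), so no matching can be larger.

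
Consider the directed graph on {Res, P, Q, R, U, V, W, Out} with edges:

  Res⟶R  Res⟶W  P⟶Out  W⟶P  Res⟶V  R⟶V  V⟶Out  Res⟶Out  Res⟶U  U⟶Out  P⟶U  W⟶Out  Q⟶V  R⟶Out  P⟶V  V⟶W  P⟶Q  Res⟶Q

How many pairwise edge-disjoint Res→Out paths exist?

Assign every edge capacity 1; by Menger, the answer equals the max flow.
Path Res→Out (+1); total 1.
Path Res→R→Out (+1); total 2.
Path Res→U→Out (+1); total 3.
Path Res→V→Out (+1); total 4.
Path Res→W→Out (+1); total 5.
Path Res→Q→V→W→P→Out (+1); total 6.
No residual Res→Out path; max flow = 6.
Certifying cut of size 6: {Res→Out, Res→Q, Res→R, Res→U, Res→V, Res→W}.

6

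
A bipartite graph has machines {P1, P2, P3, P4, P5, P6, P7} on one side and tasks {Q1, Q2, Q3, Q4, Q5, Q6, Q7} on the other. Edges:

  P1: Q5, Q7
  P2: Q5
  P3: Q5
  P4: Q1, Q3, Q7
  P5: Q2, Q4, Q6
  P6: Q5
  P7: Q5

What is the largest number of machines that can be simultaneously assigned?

Unit-capacity flow: source→left, listed edges, right→sink; max matching = max flow.
Augmenting path P1→Q5 (+1); matched 1.
Augmenting path P4→Q1 (+1); matched 2.
Augmenting path P5→Q2 (+1); matched 3.
Augmenting path P2→Q5→P1→Q7 (+1); matched 4.
No augmenting path remains; maximum matching = 4.
König certificate: {P1, P4, P5, Q5} is a vertex cover of size 4 (every listed pair touches it), so no matching can be larger.

4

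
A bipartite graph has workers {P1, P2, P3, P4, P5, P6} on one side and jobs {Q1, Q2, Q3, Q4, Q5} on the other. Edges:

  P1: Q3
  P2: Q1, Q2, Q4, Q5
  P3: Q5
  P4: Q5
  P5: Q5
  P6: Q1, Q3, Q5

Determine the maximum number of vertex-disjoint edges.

Unit-capacity flow: source→left, listed edges, right→sink; max matching = max flow.
Augmenting path P1→Q3 (+1); matched 1.
Augmenting path P2→Q1 (+1); matched 2.
Augmenting path P3→Q5 (+1); matched 3.
Augmenting path P6→Q1→P2→Q2 (+1); matched 4.
No augmenting path remains; maximum matching = 4.
König certificate: {P1, P2, P6, Q5} is a vertex cover of size 4 (every listed pair touches it), so no matching can be larger.

4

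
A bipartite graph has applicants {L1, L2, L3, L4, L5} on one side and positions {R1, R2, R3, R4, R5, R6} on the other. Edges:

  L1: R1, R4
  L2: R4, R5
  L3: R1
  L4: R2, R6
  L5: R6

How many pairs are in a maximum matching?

Unit-capacity flow: source→left, listed edges, right→sink; max matching = max flow.
Augmenting path L1→R1 (+1); matched 1.
Augmenting path L2→R4 (+1); matched 2.
Augmenting path L4→R2 (+1); matched 3.
Augmenting path L5→R6 (+1); matched 4.
Augmenting path L3→R1→L1→R4→L2→R5 (+1); matched 5.
No augmenting path remains; maximum matching = 5.
König certificate: {L1, L2, L3, L4, L5} is a vertex cover of size 5 (every listed pair touches it), so no matching can be larger.

5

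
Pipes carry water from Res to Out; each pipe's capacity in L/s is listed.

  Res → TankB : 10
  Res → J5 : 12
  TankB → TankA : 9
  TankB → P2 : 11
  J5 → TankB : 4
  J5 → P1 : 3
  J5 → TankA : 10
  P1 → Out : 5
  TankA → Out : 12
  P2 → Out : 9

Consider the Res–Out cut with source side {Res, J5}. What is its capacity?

Edges leaving {Res, J5}: Res→TankB (10), J5→TankB (4), J5→P1 (3), J5→TankA (10).
Cut capacity = 10 + 4 + 3 + 10 = 27.

27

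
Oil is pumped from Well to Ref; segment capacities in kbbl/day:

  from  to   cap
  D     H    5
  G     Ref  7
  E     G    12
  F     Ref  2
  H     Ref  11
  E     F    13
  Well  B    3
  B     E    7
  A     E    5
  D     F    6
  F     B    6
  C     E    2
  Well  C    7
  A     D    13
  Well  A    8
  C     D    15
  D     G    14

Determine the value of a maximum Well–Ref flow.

Augment Well→A→D→F→Ref: bottleneck 2, flow now 2.
Augment Well→A→D→G→Ref: bottleneck 6, flow now 8.
Augment Well→B→E→G→Ref: bottleneck 1, flow now 9.
Augment Well→C→D→H→Ref: bottleneck 5, flow now 14.
No augmenting path remains; maximum flow = 14.
In the residual graph, reachable from Well: {Well, A, B, C, D, E, F, G}.
Min-cut edges: D→H (5), F→Ref (2), G→Ref (7); capacity 5 + 2 + 7 = 14.
This cut is saturated, so no flow can exceed 14.

14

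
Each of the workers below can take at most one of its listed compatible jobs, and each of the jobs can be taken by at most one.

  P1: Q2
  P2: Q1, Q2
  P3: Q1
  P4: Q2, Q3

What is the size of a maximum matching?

3

Unit-capacity flow: source→left, listed edges, right→sink; max matching = max flow.
Augmenting path P1→Q2 (+1); matched 1.
Augmenting path P2→Q1 (+1); matched 2.
Augmenting path P4→Q3 (+1); matched 3.
No augmenting path remains; maximum matching = 3.
König certificate: {P4, Q1, Q2} is a vertex cover of size 3 (every listed pair touches it), so no matching can be larger.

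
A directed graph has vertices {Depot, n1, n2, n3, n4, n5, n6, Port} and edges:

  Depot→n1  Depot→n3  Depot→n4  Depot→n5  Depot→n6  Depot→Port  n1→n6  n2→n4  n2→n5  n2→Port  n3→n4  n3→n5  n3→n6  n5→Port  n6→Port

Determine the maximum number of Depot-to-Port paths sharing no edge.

3

Assign every edge capacity 1; by Menger, the answer equals the max flow.
Path Depot→Port (+1); total 1.
Path Depot→n5→Port (+1); total 2.
Path Depot→n6→Port (+1); total 3.
No residual Depot→Port path; max flow = 3.
Certifying cut of size 3: {Depot→Port, n5→Port, n6→Port}.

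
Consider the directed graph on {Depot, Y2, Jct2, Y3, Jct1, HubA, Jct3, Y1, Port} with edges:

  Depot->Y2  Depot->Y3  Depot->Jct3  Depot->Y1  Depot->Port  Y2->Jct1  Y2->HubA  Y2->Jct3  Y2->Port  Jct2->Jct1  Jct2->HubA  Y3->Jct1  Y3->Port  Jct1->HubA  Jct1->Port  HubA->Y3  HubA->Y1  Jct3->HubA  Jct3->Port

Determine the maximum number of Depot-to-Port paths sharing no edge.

Assign every edge capacity 1; by Menger, the answer equals the max flow.
Path Depot→Port (+1); total 1.
Path Depot→Y2→Port (+1); total 2.
Path Depot→Y3→Port (+1); total 3.
Path Depot→Jct3→Port (+1); total 4.
No residual Depot→Port path; max flow = 4.
Certifying cut of size 4: {Depot→Jct3, Depot→Port, Depot→Y2, Depot→Y3}.

4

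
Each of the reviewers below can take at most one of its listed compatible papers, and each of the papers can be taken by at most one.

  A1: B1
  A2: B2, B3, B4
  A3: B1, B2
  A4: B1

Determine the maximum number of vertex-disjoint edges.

3

Unit-capacity flow: source→left, listed edges, right→sink; max matching = max flow.
Augmenting path A1→B1 (+1); matched 1.
Augmenting path A2→B2 (+1); matched 2.
Augmenting path A3→B2→A2→B3 (+1); matched 3.
No augmenting path remains; maximum matching = 3.
König certificate: {A2, A3, B1} is a vertex cover of size 3 (every listed pair touches it), so no matching can be larger.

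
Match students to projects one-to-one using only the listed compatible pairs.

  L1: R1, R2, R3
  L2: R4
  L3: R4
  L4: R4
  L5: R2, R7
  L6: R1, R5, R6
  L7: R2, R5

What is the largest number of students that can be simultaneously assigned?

5

Unit-capacity flow: source→left, listed edges, right→sink; max matching = max flow.
Augmenting path L1→R1 (+1); matched 1.
Augmenting path L2→R4 (+1); matched 2.
Augmenting path L5→R2 (+1); matched 3.
Augmenting path L6→R5 (+1); matched 4.
Augmenting path L7→R2→L5→R7 (+1); matched 5.
No augmenting path remains; maximum matching = 5.
König certificate: {L1, L5, L6, L7, R4} is a vertex cover of size 5 (every listed pair touches it), so no matching can be larger.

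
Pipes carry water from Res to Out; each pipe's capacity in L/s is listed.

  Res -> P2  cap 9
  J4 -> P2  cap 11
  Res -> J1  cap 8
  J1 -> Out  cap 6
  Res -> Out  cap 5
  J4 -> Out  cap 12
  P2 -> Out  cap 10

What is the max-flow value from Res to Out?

20

Augment Res→Out: bottleneck 5, flow now 5.
Augment Res→J1→Out: bottleneck 6, flow now 11.
Augment Res→P2→Out: bottleneck 9, flow now 20.
No augmenting path remains; maximum flow = 20.
In the residual graph, reachable from Res: {Res, J1}.
Min-cut edges: Res→P2 (9), Res→Out (5), J1→Out (6); capacity 9 + 5 + 6 = 20.
This cut is saturated, so no flow can exceed 20.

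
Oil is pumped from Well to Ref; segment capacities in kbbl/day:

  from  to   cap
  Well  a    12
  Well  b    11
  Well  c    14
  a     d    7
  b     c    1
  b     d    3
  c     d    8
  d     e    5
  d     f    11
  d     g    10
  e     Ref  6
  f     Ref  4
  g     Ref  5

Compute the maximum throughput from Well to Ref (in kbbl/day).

14

Augment Well→a→d→e→Ref: bottleneck 5, flow now 5.
Augment Well→a→d→f→Ref: bottleneck 2, flow now 7.
Augment Well→b→d→f→Ref: bottleneck 2, flow now 9.
Augment Well→b→d→g→Ref: bottleneck 1, flow now 10.
Augment Well→c→d→g→Ref: bottleneck 4, flow now 14.
No augmenting path remains; maximum flow = 14.
In the residual graph, reachable from Well: {Well, a, b, c, d, f, g}.
Min-cut edges: d→e (5), f→Ref (4), g→Ref (5); capacity 5 + 4 + 5 = 14.
This cut is saturated, so no flow can exceed 14.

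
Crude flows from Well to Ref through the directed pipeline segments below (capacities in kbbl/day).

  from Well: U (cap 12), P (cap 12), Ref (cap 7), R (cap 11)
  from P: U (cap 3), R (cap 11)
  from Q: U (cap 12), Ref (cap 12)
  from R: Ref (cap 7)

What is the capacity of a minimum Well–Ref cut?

Augment Well→Ref: bottleneck 7, flow now 7.
Augment Well→R→Ref: bottleneck 7, flow now 14.
No augmenting path remains; maximum flow = 14.
By max-flow min-cut, the minimum cut capacity equals the max flow.
In the residual graph, reachable from Well: {Well, P, R, U}.
Min-cut edges: Well→Ref (7), R→Ref (7); capacity 7 + 7 = 14.

14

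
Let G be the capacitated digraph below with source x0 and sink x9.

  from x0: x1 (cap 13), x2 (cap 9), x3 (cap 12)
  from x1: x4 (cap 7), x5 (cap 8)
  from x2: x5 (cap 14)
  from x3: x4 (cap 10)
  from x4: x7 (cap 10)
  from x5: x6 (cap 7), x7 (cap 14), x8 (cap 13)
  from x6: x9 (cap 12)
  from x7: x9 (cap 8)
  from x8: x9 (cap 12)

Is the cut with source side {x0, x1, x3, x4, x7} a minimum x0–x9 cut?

Given cut capacity: 9 + 8 + 8 = 25.
Augment x0→x1→x4→x7→x9: bottleneck 7, flow now 7.
Augment x0→x1→x5→x6→x9: bottleneck 6, flow now 13.
Augment x0→x2→x5→x6→x9: bottleneck 1, flow now 14.
Augment x0→x2→x5→x7→x9: bottleneck 1, flow now 15.
Augment x0→x2→x5→x8→x9: bottleneck 7, flow now 22.
Augment x0→x3→x4→x1→x5→x8→x9: bottleneck 2, flow now 24. (uses reverse residual edge)
Augment x0→x3→x4→x7→x5→x8→x9: bottleneck 1, flow now 25. (uses reverse residual edge)
No augmenting path remains; maximum flow = 25.
Cut capacity 25 equals the max flow, so it is a minimum cut.

Yes — it is a minimum cut (capacity 25).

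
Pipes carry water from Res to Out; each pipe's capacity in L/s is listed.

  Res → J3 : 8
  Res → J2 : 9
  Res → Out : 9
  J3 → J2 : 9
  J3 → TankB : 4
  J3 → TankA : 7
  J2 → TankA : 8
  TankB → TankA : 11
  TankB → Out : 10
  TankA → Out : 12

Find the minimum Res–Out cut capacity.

25

Augment Res→Out: bottleneck 9, flow now 9.
Augment Res→J3→TankB→Out: bottleneck 4, flow now 13.
Augment Res→J3→TankA→Out: bottleneck 4, flow now 17.
Augment Res→J2→TankA→Out: bottleneck 8, flow now 25.
No augmenting path remains; maximum flow = 25.
By max-flow min-cut, the minimum cut capacity equals the max flow.
In the residual graph, reachable from Res: {Res, J2}.
Min-cut edges: Res→J3 (8), Res→Out (9), J2→TankA (8); capacity 8 + 9 + 8 = 25.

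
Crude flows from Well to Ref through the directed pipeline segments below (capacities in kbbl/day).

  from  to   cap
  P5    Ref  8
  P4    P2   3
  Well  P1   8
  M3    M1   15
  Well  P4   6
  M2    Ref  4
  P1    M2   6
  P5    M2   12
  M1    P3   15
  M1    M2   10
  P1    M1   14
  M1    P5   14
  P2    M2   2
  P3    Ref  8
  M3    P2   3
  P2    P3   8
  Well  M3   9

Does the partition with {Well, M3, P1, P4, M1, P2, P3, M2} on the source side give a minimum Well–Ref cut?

No — its capacity is 26, but the minimum cut has capacity 20.

Given cut capacity: 14 + 8 + 4 = 26.
Augment Well→P1→M2→Ref: bottleneck 4, flow now 4.
Augment Well→M3→M1→P5→Ref: bottleneck 8, flow now 12.
Augment Well→M3→M1→P3→Ref: bottleneck 1, flow now 13.
Augment Well→P1→M1→P3→Ref: bottleneck 4, flow now 17.
Augment Well→P4→P2→P3→Ref: bottleneck 3, flow now 20.
No augmenting path remains; maximum flow = 20.
In the residual graph, reachable from Well: {Well, P4}.
Min-cut edges: Well→M3 (9), Well→P1 (8), P4→P2 (3); capacity 9 + 8 + 3 = 20.
Cut capacity 26 exceeds the max flow 20, so it is not minimum.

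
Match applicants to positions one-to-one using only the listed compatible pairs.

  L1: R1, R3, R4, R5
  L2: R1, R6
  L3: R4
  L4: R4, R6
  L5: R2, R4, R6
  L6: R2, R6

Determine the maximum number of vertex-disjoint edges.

Unit-capacity flow: source→left, listed edges, right→sink; max matching = max flow.
Augmenting path L1→R1 (+1); matched 1.
Augmenting path L2→R6 (+1); matched 2.
Augmenting path L3→R4 (+1); matched 3.
Augmenting path L5→R2 (+1); matched 4.
Augmenting path L4→R6→L2→R1→L1→R3 (+1); matched 5.
No augmenting path remains; maximum matching = 5.
König certificate: {L1, L2, R2, R4, R6} is a vertex cover of size 5 (every listed pair touches it), so no matching can be larger.

5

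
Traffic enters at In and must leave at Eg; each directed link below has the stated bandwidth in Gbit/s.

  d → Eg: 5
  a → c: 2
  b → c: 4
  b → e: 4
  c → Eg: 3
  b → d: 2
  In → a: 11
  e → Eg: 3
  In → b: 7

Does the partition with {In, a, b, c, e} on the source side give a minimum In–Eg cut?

Yes — it is a minimum cut (capacity 8).

Given cut capacity: 2 + 3 + 3 = 8.
Augment In→a→c→Eg: bottleneck 2, flow now 2.
Augment In→b→c→Eg: bottleneck 1, flow now 3.
Augment In→b→d→Eg: bottleneck 2, flow now 5.
Augment In→b→e→Eg: bottleneck 3, flow now 8.
No augmenting path remains; maximum flow = 8.
Cut capacity 8 equals the max flow, so it is a minimum cut.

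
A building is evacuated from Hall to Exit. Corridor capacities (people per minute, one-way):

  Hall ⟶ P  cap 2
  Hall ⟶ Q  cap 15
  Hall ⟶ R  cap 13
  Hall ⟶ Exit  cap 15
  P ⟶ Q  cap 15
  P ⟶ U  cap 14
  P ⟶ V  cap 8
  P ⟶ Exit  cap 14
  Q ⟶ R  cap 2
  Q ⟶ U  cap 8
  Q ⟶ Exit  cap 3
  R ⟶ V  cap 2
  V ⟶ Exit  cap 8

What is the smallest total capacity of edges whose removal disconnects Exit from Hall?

22

Augment Hall→Exit: bottleneck 15, flow now 15.
Augment Hall→P→Exit: bottleneck 2, flow now 17.
Augment Hall→Q→Exit: bottleneck 3, flow now 20.
Augment Hall→R→V→Exit: bottleneck 2, flow now 22.
No augmenting path remains; maximum flow = 22.
By max-flow min-cut, the minimum cut capacity equals the max flow.
In the residual graph, reachable from Hall: {Hall, Q, R, U}.
Min-cut edges: Hall→P (2), Hall→Exit (15), Q→Exit (3), R→V (2); capacity 2 + 15 + 3 + 2 = 22.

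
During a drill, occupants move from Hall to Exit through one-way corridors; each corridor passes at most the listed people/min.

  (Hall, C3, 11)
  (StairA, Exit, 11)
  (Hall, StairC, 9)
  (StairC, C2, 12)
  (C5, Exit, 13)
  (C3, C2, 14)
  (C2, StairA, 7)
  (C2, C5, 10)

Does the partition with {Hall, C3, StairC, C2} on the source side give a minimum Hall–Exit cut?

Given cut capacity: 10 + 7 = 17.
Augment Hall→C3→C2→C5→Exit: bottleneck 10, flow now 10.
Augment Hall→C3→C2→StairA→Exit: bottleneck 1, flow now 11.
Augment Hall→StairC→C2→StairA→Exit: bottleneck 6, flow now 17.
No augmenting path remains; maximum flow = 17.
Cut capacity 17 equals the max flow, so it is a minimum cut.

Yes — it is a minimum cut (capacity 17).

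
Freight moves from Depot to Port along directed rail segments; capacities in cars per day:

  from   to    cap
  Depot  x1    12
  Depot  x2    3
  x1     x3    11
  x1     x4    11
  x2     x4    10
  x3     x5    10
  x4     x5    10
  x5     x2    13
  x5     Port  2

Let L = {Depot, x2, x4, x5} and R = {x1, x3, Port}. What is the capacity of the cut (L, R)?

Edges leaving {Depot, x2, x4, x5}: Depot→x1 (12), x5→Port (2).
Cut capacity = 12 + 2 = 14.

14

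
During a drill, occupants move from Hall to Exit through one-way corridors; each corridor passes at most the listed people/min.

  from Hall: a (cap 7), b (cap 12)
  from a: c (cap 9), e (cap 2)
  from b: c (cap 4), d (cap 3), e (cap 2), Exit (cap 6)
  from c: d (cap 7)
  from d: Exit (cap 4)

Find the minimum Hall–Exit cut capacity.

10

Augment Hall→b→Exit: bottleneck 6, flow now 6.
Augment Hall→b→d→Exit: bottleneck 3, flow now 9.
Augment Hall→a→c→d→Exit: bottleneck 1, flow now 10.
No augmenting path remains; maximum flow = 10.
By max-flow min-cut, the minimum cut capacity equals the max flow.
In the residual graph, reachable from Hall: {Hall, a, b, c, d, e}.
Min-cut edges: b→Exit (6), d→Exit (4); capacity 6 + 4 = 10.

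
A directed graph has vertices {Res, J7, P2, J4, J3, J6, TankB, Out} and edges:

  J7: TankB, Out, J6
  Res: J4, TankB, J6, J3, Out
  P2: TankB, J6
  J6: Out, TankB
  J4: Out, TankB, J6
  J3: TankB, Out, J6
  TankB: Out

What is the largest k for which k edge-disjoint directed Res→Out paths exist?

5

Assign every edge capacity 1; by Menger, the answer equals the max flow.
Path Res→Out (+1); total 1.
Path Res→J4→Out (+1); total 2.
Path Res→J3→Out (+1); total 3.
Path Res→J6→Out (+1); total 4.
Path Res→TankB→Out (+1); total 5.
No residual Res→Out path; max flow = 5.
Certifying cut of size 5: {Res→J3, Res→J4, Res→J6, Res→Out, Res→TankB}.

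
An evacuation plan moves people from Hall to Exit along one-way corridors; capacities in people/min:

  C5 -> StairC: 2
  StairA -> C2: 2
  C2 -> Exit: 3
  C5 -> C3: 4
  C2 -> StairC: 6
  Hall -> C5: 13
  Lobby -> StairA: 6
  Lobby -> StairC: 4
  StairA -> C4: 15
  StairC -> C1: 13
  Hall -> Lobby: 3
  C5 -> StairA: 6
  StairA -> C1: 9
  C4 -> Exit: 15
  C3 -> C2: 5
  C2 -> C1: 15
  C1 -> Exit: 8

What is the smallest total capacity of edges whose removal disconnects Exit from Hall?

Augment Hall→C5→C3→C2→Exit: bottleneck 3, flow now 3.
Augment Hall→C5→StairA→C1→Exit: bottleneck 6, flow now 9.
Augment Hall→C5→StairC→C1→Exit: bottleneck 2, flow now 11.
Augment Hall→Lobby→StairA→C4→Exit: bottleneck 3, flow now 14.
Augment Hall→C5→C3→C2→C1→StairA→C4→Exit: bottleneck 1, flow now 15. (uses reverse residual edge)
No augmenting path remains; maximum flow = 15.
By max-flow min-cut, the minimum cut capacity equals the max flow.
In the residual graph, reachable from Hall: {Hall, C5}.
Min-cut edges: Hall→Lobby (3), C5→C3 (4), C5→StairA (6), C5→StairC (2); capacity 3 + 4 + 6 + 2 = 15.

15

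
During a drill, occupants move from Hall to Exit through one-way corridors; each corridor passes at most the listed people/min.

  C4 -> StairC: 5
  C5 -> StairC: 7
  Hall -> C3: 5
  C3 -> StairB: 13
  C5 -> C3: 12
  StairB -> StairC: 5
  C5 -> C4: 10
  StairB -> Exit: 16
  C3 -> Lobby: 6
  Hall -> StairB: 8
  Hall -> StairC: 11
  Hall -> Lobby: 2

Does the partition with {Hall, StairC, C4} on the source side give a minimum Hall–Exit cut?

No — its capacity is 15, but the minimum cut has capacity 13.

Given cut capacity: 5 + 8 + 2 = 15.
Augment Hall→StairB→Exit: bottleneck 8, flow now 8.
Augment Hall→C3→StairB→Exit: bottleneck 5, flow now 13.
No augmenting path remains; maximum flow = 13.
In the residual graph, reachable from Hall: {Hall, StairC, Lobby}.
Min-cut edges: Hall→C3 (5), Hall→StairB (8); capacity 5 + 8 = 13.
Cut capacity 15 exceeds the max flow 13, so it is not minimum.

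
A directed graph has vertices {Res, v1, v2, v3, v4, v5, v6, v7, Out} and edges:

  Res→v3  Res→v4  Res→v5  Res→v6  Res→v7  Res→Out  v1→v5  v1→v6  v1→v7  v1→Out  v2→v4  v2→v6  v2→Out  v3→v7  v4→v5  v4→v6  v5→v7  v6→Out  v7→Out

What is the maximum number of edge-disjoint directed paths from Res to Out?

Assign every edge capacity 1; by Menger, the answer equals the max flow.
Path Res→Out (+1); total 1.
Path Res→v6→Out (+1); total 2.
Path Res→v7→Out (+1); total 3.
No residual Res→Out path; max flow = 3.
Certifying cut of size 3: {Res→Out, v6→Out, v7→Out}.

3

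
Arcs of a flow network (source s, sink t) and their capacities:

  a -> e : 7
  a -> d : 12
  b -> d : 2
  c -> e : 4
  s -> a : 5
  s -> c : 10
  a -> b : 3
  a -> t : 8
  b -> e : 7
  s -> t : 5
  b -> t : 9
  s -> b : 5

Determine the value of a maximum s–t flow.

Augment s→t: bottleneck 5, flow now 5.
Augment s→a→t: bottleneck 5, flow now 10.
Augment s→b→t: bottleneck 5, flow now 15.
No augmenting path remains; maximum flow = 15.
In the residual graph, reachable from s: {s, c, e}.
Min-cut edges: s→a (5), s→b (5), s→t (5); capacity 5 + 5 + 5 = 15.
This cut is saturated, so no flow can exceed 15.

15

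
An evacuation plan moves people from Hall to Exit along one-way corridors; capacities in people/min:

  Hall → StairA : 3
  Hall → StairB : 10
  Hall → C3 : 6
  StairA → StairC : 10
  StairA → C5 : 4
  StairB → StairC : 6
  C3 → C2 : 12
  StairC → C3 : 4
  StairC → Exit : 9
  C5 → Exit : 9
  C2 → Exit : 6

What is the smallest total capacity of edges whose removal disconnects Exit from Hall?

15

Augment Hall→StairA→StairC→Exit: bottleneck 3, flow now 3.
Augment Hall→StairB→StairC→Exit: bottleneck 6, flow now 9.
Augment Hall→C3→C2→Exit: bottleneck 6, flow now 15.
No augmenting path remains; maximum flow = 15.
By max-flow min-cut, the minimum cut capacity equals the max flow.
In the residual graph, reachable from Hall: {Hall, StairB}.
Min-cut edges: Hall→StairA (3), Hall→C3 (6), StairB→StairC (6); capacity 3 + 6 + 6 = 15.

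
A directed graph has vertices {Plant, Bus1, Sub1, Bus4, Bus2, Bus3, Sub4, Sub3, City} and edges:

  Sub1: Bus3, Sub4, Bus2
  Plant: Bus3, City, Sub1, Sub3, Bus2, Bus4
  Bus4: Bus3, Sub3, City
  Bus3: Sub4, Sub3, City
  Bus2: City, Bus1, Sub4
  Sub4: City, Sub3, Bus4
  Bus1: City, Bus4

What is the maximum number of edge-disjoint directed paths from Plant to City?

Assign every edge capacity 1; by Menger, the answer equals the max flow.
Path Plant→City (+1); total 1.
Path Plant→Bus4→City (+1); total 2.
Path Plant→Bus2→City (+1); total 3.
Path Plant→Bus3→City (+1); total 4.
Path Plant→Sub1→Sub4→City (+1); total 5.
No residual Plant→City path; max flow = 5.
Certifying cut of size 5: {Plant→Bus2, Plant→Bus3, Plant→Bus4, Plant→City, Plant→Sub1}.

5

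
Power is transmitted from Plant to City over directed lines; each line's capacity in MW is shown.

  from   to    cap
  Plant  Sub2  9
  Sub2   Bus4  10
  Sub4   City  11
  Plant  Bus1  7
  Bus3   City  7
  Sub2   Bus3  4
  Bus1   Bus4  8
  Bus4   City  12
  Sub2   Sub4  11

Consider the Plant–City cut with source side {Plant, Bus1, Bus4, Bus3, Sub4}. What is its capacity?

39

Edges leaving {Plant, Bus1, Bus4, Bus3, Sub4}: Plant→Sub2 (9), Bus4→City (12), Bus3→City (7), Sub4→City (11).
Cut capacity = 9 + 12 + 7 + 11 = 39.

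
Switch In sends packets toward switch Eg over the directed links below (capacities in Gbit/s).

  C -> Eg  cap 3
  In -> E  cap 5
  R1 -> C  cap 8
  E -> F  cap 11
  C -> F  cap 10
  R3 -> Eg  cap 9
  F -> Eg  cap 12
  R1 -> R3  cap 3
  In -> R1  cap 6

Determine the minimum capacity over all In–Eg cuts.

11

Augment In→R1→C→Eg: bottleneck 3, flow now 3.
Augment In→R1→R3→Eg: bottleneck 3, flow now 6.
Augment In→E→F→Eg: bottleneck 5, flow now 11.
No augmenting path remains; maximum flow = 11.
By max-flow min-cut, the minimum cut capacity equals the max flow.
In the residual graph, reachable from In: {In}.
Min-cut edges: In→R1 (6), In→E (5); capacity 6 + 5 = 11.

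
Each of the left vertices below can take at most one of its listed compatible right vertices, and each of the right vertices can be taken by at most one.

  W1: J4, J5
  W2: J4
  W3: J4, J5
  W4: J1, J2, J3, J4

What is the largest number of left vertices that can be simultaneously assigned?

3

Unit-capacity flow: source→left, listed edges, right→sink; max matching = max flow.
Augmenting path W1→J4 (+1); matched 1.
Augmenting path W3→J5 (+1); matched 2.
Augmenting path W4→J1 (+1); matched 3.
No augmenting path remains; maximum matching = 3.
König certificate: {W4, J4, J5} is a vertex cover of size 3 (every listed pair touches it), so no matching can be larger.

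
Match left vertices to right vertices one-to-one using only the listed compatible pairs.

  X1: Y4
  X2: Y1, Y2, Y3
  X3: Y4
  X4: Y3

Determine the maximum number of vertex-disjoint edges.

3

Unit-capacity flow: source→left, listed edges, right→sink; max matching = max flow.
Augmenting path X1→Y4 (+1); matched 1.
Augmenting path X2→Y1 (+1); matched 2.
Augmenting path X4→Y3 (+1); matched 3.
No augmenting path remains; maximum matching = 3.
König certificate: {X2, X4, Y4} is a vertex cover of size 3 (every listed pair touches it), so no matching can be larger.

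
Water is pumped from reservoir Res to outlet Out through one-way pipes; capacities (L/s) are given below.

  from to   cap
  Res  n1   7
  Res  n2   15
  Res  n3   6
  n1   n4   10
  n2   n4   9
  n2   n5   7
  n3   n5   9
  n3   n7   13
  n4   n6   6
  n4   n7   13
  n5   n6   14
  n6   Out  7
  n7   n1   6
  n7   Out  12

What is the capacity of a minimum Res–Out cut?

Augment Res→n3→n7→Out: bottleneck 6, flow now 6.
Augment Res→n1→n4→n6→Out: bottleneck 6, flow now 12.
Augment Res→n1→n4→n7→Out: bottleneck 1, flow now 13.
Augment Res→n2→n4→n7→Out: bottleneck 5, flow now 18.
Augment Res→n2→n5→n6→Out: bottleneck 1, flow now 19.
No augmenting path remains; maximum flow = 19.
By max-flow min-cut, the minimum cut capacity equals the max flow.
In the residual graph, reachable from Res: {Res, n1, n2, n3, n4, n5, n6, n7}.
Min-cut edges: n6→Out (7), n7→Out (12); capacity 7 + 12 = 19.

19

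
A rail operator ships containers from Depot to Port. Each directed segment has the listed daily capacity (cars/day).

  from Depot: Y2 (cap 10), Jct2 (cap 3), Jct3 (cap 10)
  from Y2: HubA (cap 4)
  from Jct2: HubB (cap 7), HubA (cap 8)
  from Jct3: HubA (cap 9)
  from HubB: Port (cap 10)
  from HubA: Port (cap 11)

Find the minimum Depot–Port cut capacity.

Augment Depot→Y2→HubA→Port: bottleneck 4, flow now 4.
Augment Depot→Jct2→HubB→Port: bottleneck 3, flow now 7.
Augment Depot→Jct3→HubA→Port: bottleneck 7, flow now 14.
No augmenting path remains; maximum flow = 14.
By max-flow min-cut, the minimum cut capacity equals the max flow.
In the residual graph, reachable from Depot: {Depot, Y2, Jct3, HubA}.
Min-cut edges: Depot→Jct2 (3), HubA→Port (11); capacity 3 + 11 = 14.

14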